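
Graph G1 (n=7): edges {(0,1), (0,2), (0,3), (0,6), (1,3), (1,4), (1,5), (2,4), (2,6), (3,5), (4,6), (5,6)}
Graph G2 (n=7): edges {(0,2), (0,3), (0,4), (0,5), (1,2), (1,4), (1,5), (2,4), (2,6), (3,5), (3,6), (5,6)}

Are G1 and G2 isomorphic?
Yes, isomorphic

The graphs are isomorphic.
One valid mapping φ: V(G1) → V(G2): 0→0, 1→2, 2→3, 3→4, 4→6, 5→1, 6→5

Verify φ preserves adjacency — for each edge of G1, its image is an edge of G2:
  (0,1) → (φ(0),φ(1)) = (0,2) ∈ E(G2) ✓
  (0,2) → (φ(0),φ(2)) = (0,3) ∈ E(G2) ✓
  (0,3) → (φ(0),φ(3)) = (0,4) ∈ E(G2) ✓
  (0,6) → (φ(0),φ(6)) = (0,5) ∈ E(G2) ✓
  (1,3) → (φ(1),φ(3)) = (2,4) ∈ E(G2) ✓
  (1,4) → (φ(1),φ(4)) = (2,6) ∈ E(G2) ✓
  (1,5) → (φ(1),φ(5)) = (1,2) ∈ E(G2) ✓
  (2,4) → (φ(2),φ(4)) = (3,6) ∈ E(G2) ✓
  (2,6) → (φ(2),φ(6)) = (3,5) ∈ E(G2) ✓
  (3,5) → (φ(3),φ(5)) = (1,4) ∈ E(G2) ✓
  (4,6) → (φ(4),φ(6)) = (5,6) ∈ E(G2) ✓
  (5,6) → (φ(5),φ(6)) = (1,5) ∈ E(G2) ✓
All 12 edges of G1 map to edges of G2, and |E(G1)| = |E(G2)| = 12, so φ is a bijection on edges as well as vertices. Hence G1 ≅ G2.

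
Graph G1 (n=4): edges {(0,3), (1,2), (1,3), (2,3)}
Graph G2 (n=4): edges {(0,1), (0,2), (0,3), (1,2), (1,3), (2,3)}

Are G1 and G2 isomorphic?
No, not isomorphic

The graphs are NOT isomorphic.

Counting edges: G1 has 4 edge(s); G2 has 6 edge(s).
Edge count is an isomorphism invariant (a bijection on vertices induces a bijection on edges), so differing edge counts rule out isomorphism.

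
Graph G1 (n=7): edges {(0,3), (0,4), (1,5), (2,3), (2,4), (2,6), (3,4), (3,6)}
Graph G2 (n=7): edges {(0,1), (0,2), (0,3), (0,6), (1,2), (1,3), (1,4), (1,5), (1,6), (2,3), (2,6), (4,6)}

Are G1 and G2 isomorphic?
No, not isomorphic

The graphs are NOT isomorphic.

Degrees in G1: deg(0)=2, deg(1)=1, deg(2)=3, deg(3)=4, deg(4)=3, deg(5)=1, deg(6)=2.
Sorted degree sequence of G1: [4, 3, 3, 2, 2, 1, 1].
Degrees in G2: deg(0)=4, deg(1)=6, deg(2)=4, deg(3)=3, deg(4)=2, deg(5)=1, deg(6)=4.
Sorted degree sequence of G2: [6, 4, 4, 4, 3, 2, 1].
The (sorted) degree sequence is an isomorphism invariant, so since G1 and G2 have different degree sequences they cannot be isomorphic.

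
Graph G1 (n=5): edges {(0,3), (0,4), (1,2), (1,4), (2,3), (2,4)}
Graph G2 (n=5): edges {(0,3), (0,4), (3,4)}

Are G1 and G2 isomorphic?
No, not isomorphic

The graphs are NOT isomorphic.

Connected components of G1: 1 component(s) with vertex sets [[0, 1, 2, 3, 4]], sizes [5].
Connected components of G2: 3 component(s) with vertex sets [[1], [2], [0, 3, 4]], sizes [1, 1, 3].
The number of connected components (and the multiset of component sizes) is an isomorphism invariant — an isomorphism maps each component of G1 bijectively onto a component of G2. Since G1 has 1 component(s) and G2 has 3, they cannot be isomorphic.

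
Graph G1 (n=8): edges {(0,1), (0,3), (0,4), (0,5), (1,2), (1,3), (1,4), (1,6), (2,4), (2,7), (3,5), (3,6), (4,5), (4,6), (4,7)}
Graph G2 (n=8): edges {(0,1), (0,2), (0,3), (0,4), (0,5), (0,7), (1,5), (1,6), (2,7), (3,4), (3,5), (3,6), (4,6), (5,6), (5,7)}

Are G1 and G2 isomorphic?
Yes, isomorphic

The graphs are isomorphic.
One valid mapping φ: V(G1) → V(G2): 0→3, 1→5, 2→7, 3→6, 4→0, 5→4, 6→1, 7→2

Verify φ preserves adjacency — for each edge of G1, its image is an edge of G2:
  (0,1) → (φ(0),φ(1)) = (3,5) ∈ E(G2) ✓
  (0,3) → (φ(0),φ(3)) = (3,6) ∈ E(G2) ✓
  (0,4) → (φ(0),φ(4)) = (0,3) ∈ E(G2) ✓
  (0,5) → (φ(0),φ(5)) = (3,4) ∈ E(G2) ✓
  (1,2) → (φ(1),φ(2)) = (5,7) ∈ E(G2) ✓
  (1,3) → (φ(1),φ(3)) = (5,6) ∈ E(G2) ✓
  (1,4) → (φ(1),φ(4)) = (0,5) ∈ E(G2) ✓
  (1,6) → (φ(1),φ(6)) = (1,5) ∈ E(G2) ✓
  (2,4) → (φ(2),φ(4)) = (0,7) ∈ E(G2) ✓
  (2,7) → (φ(2),φ(7)) = (2,7) ∈ E(G2) ✓
  (3,5) → (φ(3),φ(5)) = (4,6) ∈ E(G2) ✓
  (3,6) → (φ(3),φ(6)) = (1,6) ∈ E(G2) ✓
  (4,5) → (φ(4),φ(5)) = (0,4) ∈ E(G2) ✓
  (4,6) → (φ(4),φ(6)) = (0,1) ∈ E(G2) ✓
  (4,7) → (φ(4),φ(7)) = (0,2) ∈ E(G2) ✓
All 15 edges of G1 map to edges of G2, and |E(G1)| = |E(G2)| = 15, so φ is a bijection on edges as well as vertices. Hence G1 ≅ G2.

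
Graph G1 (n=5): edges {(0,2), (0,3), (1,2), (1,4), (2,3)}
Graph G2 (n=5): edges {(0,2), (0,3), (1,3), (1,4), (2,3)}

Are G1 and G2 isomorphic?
Yes, isomorphic

The graphs are isomorphic.
One valid mapping φ: V(G1) → V(G2): 0→2, 1→1, 2→3, 3→0, 4→4

Verify φ preserves adjacency — for each edge of G1, its image is an edge of G2:
  (0,2) → (φ(0),φ(2)) = (2,3) ∈ E(G2) ✓
  (0,3) → (φ(0),φ(3)) = (0,2) ∈ E(G2) ✓
  (1,2) → (φ(1),φ(2)) = (1,3) ∈ E(G2) ✓
  (1,4) → (φ(1),φ(4)) = (1,4) ∈ E(G2) ✓
  (2,3) → (φ(2),φ(3)) = (0,3) ∈ E(G2) ✓
All 5 edges of G1 map to edges of G2, and |E(G1)| = |E(G2)| = 5, so φ is a bijection on edges as well as vertices. Hence G1 ≅ G2.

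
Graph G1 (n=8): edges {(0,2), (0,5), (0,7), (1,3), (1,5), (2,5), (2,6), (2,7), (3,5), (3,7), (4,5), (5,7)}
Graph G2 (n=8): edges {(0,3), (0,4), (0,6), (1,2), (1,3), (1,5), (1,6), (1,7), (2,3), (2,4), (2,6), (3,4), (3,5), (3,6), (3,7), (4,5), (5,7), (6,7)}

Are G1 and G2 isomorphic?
No, not isomorphic

The graphs are NOT isomorphic.

Counting triangles (3-cliques): G1 has 6, G2 has 14.
Triangle count is an isomorphism invariant, so differing triangle counts rule out isomorphism.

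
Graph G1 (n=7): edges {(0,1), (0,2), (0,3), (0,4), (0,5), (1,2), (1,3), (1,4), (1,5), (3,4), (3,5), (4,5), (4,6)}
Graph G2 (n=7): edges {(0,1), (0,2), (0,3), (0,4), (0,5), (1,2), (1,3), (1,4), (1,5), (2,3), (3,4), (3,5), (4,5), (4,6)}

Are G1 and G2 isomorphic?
No, not isomorphic

The graphs are NOT isomorphic.

Counting edges: G1 has 13 edge(s); G2 has 14 edge(s).
Edge count is an isomorphism invariant (a bijection on vertices induces a bijection on edges), so differing edge counts rule out isomorphism.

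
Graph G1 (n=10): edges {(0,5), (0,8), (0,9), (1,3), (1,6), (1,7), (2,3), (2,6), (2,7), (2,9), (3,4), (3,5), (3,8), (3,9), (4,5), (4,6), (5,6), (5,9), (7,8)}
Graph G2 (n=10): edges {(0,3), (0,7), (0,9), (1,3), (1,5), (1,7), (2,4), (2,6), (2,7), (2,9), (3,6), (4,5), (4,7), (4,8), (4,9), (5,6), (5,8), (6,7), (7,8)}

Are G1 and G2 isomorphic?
Yes, isomorphic

The graphs are isomorphic.
One valid mapping φ: V(G1) → V(G2): 0→9, 1→1, 2→6, 3→7, 4→8, 5→4, 6→5, 7→3, 8→0, 9→2

Verify φ preserves adjacency — for each edge of G1, its image is an edge of G2:
  (0,5) → (φ(0),φ(5)) = (4,9) ∈ E(G2) ✓
  (0,8) → (φ(0),φ(8)) = (0,9) ∈ E(G2) ✓
  (0,9) → (φ(0),φ(9)) = (2,9) ∈ E(G2) ✓
  (1,3) → (φ(1),φ(3)) = (1,7) ∈ E(G2) ✓
  (1,6) → (φ(1),φ(6)) = (1,5) ∈ E(G2) ✓
  (1,7) → (φ(1),φ(7)) = (1,3) ∈ E(G2) ✓
  (2,3) → (φ(2),φ(3)) = (6,7) ∈ E(G2) ✓
  (2,6) → (φ(2),φ(6)) = (5,6) ∈ E(G2) ✓
  (2,7) → (φ(2),φ(7)) = (3,6) ∈ E(G2) ✓
  (2,9) → (φ(2),φ(9)) = (2,6) ∈ E(G2) ✓
  (3,4) → (φ(3),φ(4)) = (7,8) ∈ E(G2) ✓
  (3,5) → (φ(3),φ(5)) = (4,7) ∈ E(G2) ✓
  (3,8) → (φ(3),φ(8)) = (0,7) ∈ E(G2) ✓
  (3,9) → (φ(3),φ(9)) = (2,7) ∈ E(G2) ✓
  (4,5) → (φ(4),φ(5)) = (4,8) ∈ E(G2) ✓
  (4,6) → (φ(4),φ(6)) = (5,8) ∈ E(G2) ✓
  (5,6) → (φ(5),φ(6)) = (4,5) ∈ E(G2) ✓
  (5,9) → (φ(5),φ(9)) = (2,4) ∈ E(G2) ✓
  (7,8) → (φ(7),φ(8)) = (0,3) ∈ E(G2) ✓
All 19 edges of G1 map to edges of G2, and |E(G1)| = |E(G2)| = 19, so φ is a bijection on edges as well as vertices. Hence G1 ≅ G2.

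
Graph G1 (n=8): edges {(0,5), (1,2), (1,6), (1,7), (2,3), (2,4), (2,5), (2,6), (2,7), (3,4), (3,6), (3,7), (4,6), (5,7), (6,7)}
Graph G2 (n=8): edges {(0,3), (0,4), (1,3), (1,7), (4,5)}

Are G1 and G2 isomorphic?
No, not isomorphic

The graphs are NOT isomorphic.

Degrees in G1: deg(0)=1, deg(1)=3, deg(2)=6, deg(3)=4, deg(4)=3, deg(5)=3, deg(6)=5, deg(7)=5.
Sorted degree sequence of G1: [6, 5, 5, 4, 3, 3, 3, 1].
Degrees in G2: deg(0)=2, deg(1)=2, deg(2)=0, deg(3)=2, deg(4)=2, deg(5)=1, deg(6)=0, deg(7)=1.
Sorted degree sequence of G2: [2, 2, 2, 2, 1, 1, 0, 0].
The (sorted) degree sequence is an isomorphism invariant, so since G1 and G2 have different degree sequences they cannot be isomorphic.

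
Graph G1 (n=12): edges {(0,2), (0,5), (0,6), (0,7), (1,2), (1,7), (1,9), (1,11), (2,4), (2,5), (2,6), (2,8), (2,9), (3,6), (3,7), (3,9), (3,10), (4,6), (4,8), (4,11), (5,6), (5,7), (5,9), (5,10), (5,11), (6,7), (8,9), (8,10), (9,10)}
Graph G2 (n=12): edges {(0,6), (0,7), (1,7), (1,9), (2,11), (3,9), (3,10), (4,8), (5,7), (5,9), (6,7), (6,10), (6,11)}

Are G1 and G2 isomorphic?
No, not isomorphic

The graphs are NOT isomorphic.

Connected components of G1: 1 component(s) with vertex sets [[0, 1, 2, 3, 4, 5, 6, 7, 8, 9, 10, 11]], sizes [12].
Connected components of G2: 2 component(s) with vertex sets [[4, 8], [0, 1, 2, 3, 5, 6, 7, 9, 10, 11]], sizes [2, 10].
The number of connected components (and the multiset of component sizes) is an isomorphism invariant — an isomorphism maps each component of G1 bijectively onto a component of G2. Since G1 has 1 component(s) and G2 has 2, they cannot be isomorphic.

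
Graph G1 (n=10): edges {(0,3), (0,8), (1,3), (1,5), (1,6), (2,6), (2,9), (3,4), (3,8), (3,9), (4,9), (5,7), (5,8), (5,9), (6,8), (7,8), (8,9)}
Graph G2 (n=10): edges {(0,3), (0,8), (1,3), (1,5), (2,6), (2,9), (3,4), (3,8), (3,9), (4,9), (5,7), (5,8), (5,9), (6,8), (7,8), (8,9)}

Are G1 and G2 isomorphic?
No, not isomorphic

The graphs are NOT isomorphic.

Counting edges: G1 has 17 edge(s); G2 has 16 edge(s).
Edge count is an isomorphism invariant (a bijection on vertices induces a bijection on edges), so differing edge counts rule out isomorphism.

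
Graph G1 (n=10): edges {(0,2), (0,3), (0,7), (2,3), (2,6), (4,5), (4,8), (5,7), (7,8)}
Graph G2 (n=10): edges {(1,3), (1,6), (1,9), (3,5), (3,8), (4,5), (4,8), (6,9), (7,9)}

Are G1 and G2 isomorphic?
Yes, isomorphic

The graphs are isomorphic.
One valid mapping φ: V(G1) → V(G2): 0→1, 1→0, 2→9, 3→6, 4→4, 5→5, 6→7, 7→3, 8→8, 9→2

Verify φ preserves adjacency — for each edge of G1, its image is an edge of G2:
  (0,2) → (φ(0),φ(2)) = (1,9) ∈ E(G2) ✓
  (0,3) → (φ(0),φ(3)) = (1,6) ∈ E(G2) ✓
  (0,7) → (φ(0),φ(7)) = (1,3) ∈ E(G2) ✓
  (2,3) → (φ(2),φ(3)) = (6,9) ∈ E(G2) ✓
  (2,6) → (φ(2),φ(6)) = (7,9) ∈ E(G2) ✓
  (4,5) → (φ(4),φ(5)) = (4,5) ∈ E(G2) ✓
  (4,8) → (φ(4),φ(8)) = (4,8) ∈ E(G2) ✓
  (5,7) → (φ(5),φ(7)) = (3,5) ∈ E(G2) ✓
  (7,8) → (φ(7),φ(8)) = (3,8) ∈ E(G2) ✓
All 9 edges of G1 map to edges of G2, and |E(G1)| = |E(G2)| = 9, so φ is a bijection on edges as well as vertices. Hence G1 ≅ G2.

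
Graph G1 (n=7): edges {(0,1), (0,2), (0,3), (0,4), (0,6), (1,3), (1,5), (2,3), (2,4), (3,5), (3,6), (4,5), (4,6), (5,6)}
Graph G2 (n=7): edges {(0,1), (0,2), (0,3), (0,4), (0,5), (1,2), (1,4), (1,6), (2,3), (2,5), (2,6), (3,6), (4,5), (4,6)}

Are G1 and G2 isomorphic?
Yes, isomorphic

The graphs are isomorphic.
One valid mapping φ: V(G1) → V(G2): 0→0, 1→3, 2→5, 3→2, 4→4, 5→6, 6→1

Verify φ preserves adjacency — for each edge of G1, its image is an edge of G2:
  (0,1) → (φ(0),φ(1)) = (0,3) ∈ E(G2) ✓
  (0,2) → (φ(0),φ(2)) = (0,5) ∈ E(G2) ✓
  (0,3) → (φ(0),φ(3)) = (0,2) ∈ E(G2) ✓
  (0,4) → (φ(0),φ(4)) = (0,4) ∈ E(G2) ✓
  (0,6) → (φ(0),φ(6)) = (0,1) ∈ E(G2) ✓
  (1,3) → (φ(1),φ(3)) = (2,3) ∈ E(G2) ✓
  (1,5) → (φ(1),φ(5)) = (3,6) ∈ E(G2) ✓
  (2,3) → (φ(2),φ(3)) = (2,5) ∈ E(G2) ✓
  (2,4) → (φ(2),φ(4)) = (4,5) ∈ E(G2) ✓
  (3,5) → (φ(3),φ(5)) = (2,6) ∈ E(G2) ✓
  (3,6) → (φ(3),φ(6)) = (1,2) ∈ E(G2) ✓
  (4,5) → (φ(4),φ(5)) = (4,6) ∈ E(G2) ✓
  (4,6) → (φ(4),φ(6)) = (1,4) ∈ E(G2) ✓
  (5,6) → (φ(5),φ(6)) = (1,6) ∈ E(G2) ✓
All 14 edges of G1 map to edges of G2, and |E(G1)| = |E(G2)| = 14, so φ is a bijection on edges as well as vertices. Hence G1 ≅ G2.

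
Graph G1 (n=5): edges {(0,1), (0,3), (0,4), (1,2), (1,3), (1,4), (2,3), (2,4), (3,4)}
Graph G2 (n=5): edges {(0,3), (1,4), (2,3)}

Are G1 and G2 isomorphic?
No, not isomorphic

The graphs are NOT isomorphic.

Connected components of G1: 1 component(s) with vertex sets [[0, 1, 2, 3, 4]], sizes [5].
Connected components of G2: 2 component(s) with vertex sets [[1, 4], [0, 2, 3]], sizes [2, 3].
The number of connected components (and the multiset of component sizes) is an isomorphism invariant — an isomorphism maps each component of G1 bijectively onto a component of G2. Since G1 has 1 component(s) and G2 has 2, they cannot be isomorphic.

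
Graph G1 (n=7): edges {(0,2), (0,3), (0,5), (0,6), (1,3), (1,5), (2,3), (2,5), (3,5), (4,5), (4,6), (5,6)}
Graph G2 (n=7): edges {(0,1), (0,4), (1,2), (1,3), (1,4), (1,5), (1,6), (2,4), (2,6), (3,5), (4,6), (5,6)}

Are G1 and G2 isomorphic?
Yes, isomorphic

The graphs are isomorphic.
One valid mapping φ: V(G1) → V(G2): 0→6, 1→0, 2→2, 3→4, 4→3, 5→1, 6→5

Verify φ preserves adjacency — for each edge of G1, its image is an edge of G2:
  (0,2) → (φ(0),φ(2)) = (2,6) ∈ E(G2) ✓
  (0,3) → (φ(0),φ(3)) = (4,6) ∈ E(G2) ✓
  (0,5) → (φ(0),φ(5)) = (1,6) ∈ E(G2) ✓
  (0,6) → (φ(0),φ(6)) = (5,6) ∈ E(G2) ✓
  (1,3) → (φ(1),φ(3)) = (0,4) ∈ E(G2) ✓
  (1,5) → (φ(1),φ(5)) = (0,1) ∈ E(G2) ✓
  (2,3) → (φ(2),φ(3)) = (2,4) ∈ E(G2) ✓
  (2,5) → (φ(2),φ(5)) = (1,2) ∈ E(G2) ✓
  (3,5) → (φ(3),φ(5)) = (1,4) ∈ E(G2) ✓
  (4,5) → (φ(4),φ(5)) = (1,3) ∈ E(G2) ✓
  (4,6) → (φ(4),φ(6)) = (3,5) ∈ E(G2) ✓
  (5,6) → (φ(5),φ(6)) = (1,5) ∈ E(G2) ✓
All 12 edges of G1 map to edges of G2, and |E(G1)| = |E(G2)| = 12, so φ is a bijection on edges as well as vertices. Hence G1 ≅ G2.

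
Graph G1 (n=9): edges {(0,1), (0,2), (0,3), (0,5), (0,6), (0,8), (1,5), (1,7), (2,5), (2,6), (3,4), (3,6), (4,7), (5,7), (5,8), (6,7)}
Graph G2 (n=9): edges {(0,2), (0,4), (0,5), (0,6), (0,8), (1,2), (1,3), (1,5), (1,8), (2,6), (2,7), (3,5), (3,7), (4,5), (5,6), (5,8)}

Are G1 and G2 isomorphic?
Yes, isomorphic

The graphs are isomorphic.
One valid mapping φ: V(G1) → V(G2): 0→5, 1→6, 2→8, 3→3, 4→7, 5→0, 6→1, 7→2, 8→4

Verify φ preserves adjacency — for each edge of G1, its image is an edge of G2:
  (0,1) → (φ(0),φ(1)) = (5,6) ∈ E(G2) ✓
  (0,2) → (φ(0),φ(2)) = (5,8) ∈ E(G2) ✓
  (0,3) → (φ(0),φ(3)) = (3,5) ∈ E(G2) ✓
  (0,5) → (φ(0),φ(5)) = (0,5) ∈ E(G2) ✓
  (0,6) → (φ(0),φ(6)) = (1,5) ∈ E(G2) ✓
  (0,8) → (φ(0),φ(8)) = (4,5) ∈ E(G2) ✓
  (1,5) → (φ(1),φ(5)) = (0,6) ∈ E(G2) ✓
  (1,7) → (φ(1),φ(7)) = (2,6) ∈ E(G2) ✓
  (2,5) → (φ(2),φ(5)) = (0,8) ∈ E(G2) ✓
  (2,6) → (φ(2),φ(6)) = (1,8) ∈ E(G2) ✓
  (3,4) → (φ(3),φ(4)) = (3,7) ∈ E(G2) ✓
  (3,6) → (φ(3),φ(6)) = (1,3) ∈ E(G2) ✓
  (4,7) → (φ(4),φ(7)) = (2,7) ∈ E(G2) ✓
  (5,7) → (φ(5),φ(7)) = (0,2) ∈ E(G2) ✓
  (5,8) → (φ(5),φ(8)) = (0,4) ∈ E(G2) ✓
  (6,7) → (φ(6),φ(7)) = (1,2) ∈ E(G2) ✓
All 16 edges of G1 map to edges of G2, and |E(G1)| = |E(G2)| = 16, so φ is a bijection on edges as well as vertices. Hence G1 ≅ G2.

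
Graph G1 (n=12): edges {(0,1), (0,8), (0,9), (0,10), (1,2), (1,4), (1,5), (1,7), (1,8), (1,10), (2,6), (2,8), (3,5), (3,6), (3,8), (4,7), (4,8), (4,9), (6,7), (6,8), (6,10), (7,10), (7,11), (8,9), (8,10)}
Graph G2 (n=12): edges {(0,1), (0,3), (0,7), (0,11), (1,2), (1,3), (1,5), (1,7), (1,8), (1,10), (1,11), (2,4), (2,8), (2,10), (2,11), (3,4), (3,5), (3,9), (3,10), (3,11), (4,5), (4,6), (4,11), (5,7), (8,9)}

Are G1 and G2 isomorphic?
Yes, isomorphic

The graphs are isomorphic.
One valid mapping φ: V(G1) → V(G2): 0→0, 1→3, 2→10, 3→8, 4→5, 5→9, 6→2, 7→4, 8→1, 9→7, 10→11, 11→6

Verify φ preserves adjacency — for each edge of G1, its image is an edge of G2:
  (0,1) → (φ(0),φ(1)) = (0,3) ∈ E(G2) ✓
  (0,8) → (φ(0),φ(8)) = (0,1) ∈ E(G2) ✓
  (0,9) → (φ(0),φ(9)) = (0,7) ∈ E(G2) ✓
  (0,10) → (φ(0),φ(10)) = (0,11) ∈ E(G2) ✓
  (1,2) → (φ(1),φ(2)) = (3,10) ∈ E(G2) ✓
  (1,4) → (φ(1),φ(4)) = (3,5) ∈ E(G2) ✓
  (1,5) → (φ(1),φ(5)) = (3,9) ∈ E(G2) ✓
  (1,7) → (φ(1),φ(7)) = (3,4) ∈ E(G2) ✓
  (1,8) → (φ(1),φ(8)) = (1,3) ∈ E(G2) ✓
  (1,10) → (φ(1),φ(10)) = (3,11) ∈ E(G2) ✓
  (2,6) → (φ(2),φ(6)) = (2,10) ∈ E(G2) ✓
  (2,8) → (φ(2),φ(8)) = (1,10) ∈ E(G2) ✓
  (3,5) → (φ(3),φ(5)) = (8,9) ∈ E(G2) ✓
  (3,6) → (φ(3),φ(6)) = (2,8) ∈ E(G2) ✓
  (3,8) → (φ(3),φ(8)) = (1,8) ∈ E(G2) ✓
  (4,7) → (φ(4),φ(7)) = (4,5) ∈ E(G2) ✓
  (4,8) → (φ(4),φ(8)) = (1,5) ∈ E(G2) ✓
  (4,9) → (φ(4),φ(9)) = (5,7) ∈ E(G2) ✓
  (6,7) → (φ(6),φ(7)) = (2,4) ∈ E(G2) ✓
  (6,8) → (φ(6),φ(8)) = (1,2) ∈ E(G2) ✓
  (6,10) → (φ(6),φ(10)) = (2,11) ∈ E(G2) ✓
  (7,10) → (φ(7),φ(10)) = (4,11) ∈ E(G2) ✓
  (7,11) → (φ(7),φ(11)) = (4,6) ∈ E(G2) ✓
  (8,9) → (φ(8),φ(9)) = (1,7) ∈ E(G2) ✓
  (8,10) → (φ(8),φ(10)) = (1,11) ∈ E(G2) ✓
All 25 edges of G1 map to edges of G2, and |E(G1)| = |E(G2)| = 25, so φ is a bijection on edges as well as vertices. Hence G1 ≅ G2.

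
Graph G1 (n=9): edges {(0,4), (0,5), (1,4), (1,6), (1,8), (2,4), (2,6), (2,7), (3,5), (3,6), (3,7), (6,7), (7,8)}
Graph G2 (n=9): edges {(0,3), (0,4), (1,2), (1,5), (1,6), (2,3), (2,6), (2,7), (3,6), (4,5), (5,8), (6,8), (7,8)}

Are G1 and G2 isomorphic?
Yes, isomorphic

The graphs are isomorphic.
One valid mapping φ: V(G1) → V(G2): 0→4, 1→8, 2→1, 3→3, 4→5, 5→0, 6→6, 7→2, 8→7

Verify φ preserves adjacency — for each edge of G1, its image is an edge of G2:
  (0,4) → (φ(0),φ(4)) = (4,5) ∈ E(G2) ✓
  (0,5) → (φ(0),φ(5)) = (0,4) ∈ E(G2) ✓
  (1,4) → (φ(1),φ(4)) = (5,8) ∈ E(G2) ✓
  (1,6) → (φ(1),φ(6)) = (6,8) ∈ E(G2) ✓
  (1,8) → (φ(1),φ(8)) = (7,8) ∈ E(G2) ✓
  (2,4) → (φ(2),φ(4)) = (1,5) ∈ E(G2) ✓
  (2,6) → (φ(2),φ(6)) = (1,6) ∈ E(G2) ✓
  (2,7) → (φ(2),φ(7)) = (1,2) ∈ E(G2) ✓
  (3,5) → (φ(3),φ(5)) = (0,3) ∈ E(G2) ✓
  (3,6) → (φ(3),φ(6)) = (3,6) ∈ E(G2) ✓
  (3,7) → (φ(3),φ(7)) = (2,3) ∈ E(G2) ✓
  (6,7) → (φ(6),φ(7)) = (2,6) ∈ E(G2) ✓
  (7,8) → (φ(7),φ(8)) = (2,7) ∈ E(G2) ✓
All 13 edges of G1 map to edges of G2, and |E(G1)| = |E(G2)| = 13, so φ is a bijection on edges as well as vertices. Hence G1 ≅ G2.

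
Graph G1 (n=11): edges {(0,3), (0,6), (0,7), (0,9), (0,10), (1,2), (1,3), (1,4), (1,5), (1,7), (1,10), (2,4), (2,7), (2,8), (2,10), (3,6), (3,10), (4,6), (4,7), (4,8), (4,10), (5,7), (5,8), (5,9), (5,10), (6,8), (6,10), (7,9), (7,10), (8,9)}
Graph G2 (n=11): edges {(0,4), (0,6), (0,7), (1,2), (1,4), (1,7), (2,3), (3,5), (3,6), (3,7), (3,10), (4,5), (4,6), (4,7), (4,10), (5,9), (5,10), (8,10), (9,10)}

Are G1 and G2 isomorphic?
No, not isomorphic

The graphs are NOT isomorphic.

Degrees in G1: deg(0)=5, deg(1)=6, deg(2)=5, deg(3)=4, deg(4)=6, deg(5)=5, deg(6)=5, deg(7)=7, deg(8)=5, deg(9)=4, deg(10)=8.
Sorted degree sequence of G1: [8, 7, 6, 6, 5, 5, 5, 5, 5, 4, 4].
Degrees in G2: deg(0)=3, deg(1)=3, deg(2)=2, deg(3)=5, deg(4)=6, deg(5)=4, deg(6)=3, deg(7)=4, deg(8)=1, deg(9)=2, deg(10)=5.
Sorted degree sequence of G2: [6, 5, 5, 4, 4, 3, 3, 3, 2, 2, 1].
The (sorted) degree sequence is an isomorphism invariant, so since G1 and G2 have different degree sequences they cannot be isomorphic.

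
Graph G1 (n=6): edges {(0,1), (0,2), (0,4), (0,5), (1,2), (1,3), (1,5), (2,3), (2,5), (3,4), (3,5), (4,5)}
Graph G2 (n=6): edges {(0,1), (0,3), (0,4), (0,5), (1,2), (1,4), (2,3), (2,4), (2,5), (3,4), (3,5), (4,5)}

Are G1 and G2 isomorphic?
Yes, isomorphic

The graphs are isomorphic.
One valid mapping φ: V(G1) → V(G2): 0→0, 1→5, 2→3, 3→2, 4→1, 5→4

Verify φ preserves adjacency — for each edge of G1, its image is an edge of G2:
  (0,1) → (φ(0),φ(1)) = (0,5) ∈ E(G2) ✓
  (0,2) → (φ(0),φ(2)) = (0,3) ∈ E(G2) ✓
  (0,4) → (φ(0),φ(4)) = (0,1) ∈ E(G2) ✓
  (0,5) → (φ(0),φ(5)) = (0,4) ∈ E(G2) ✓
  (1,2) → (φ(1),φ(2)) = (3,5) ∈ E(G2) ✓
  (1,3) → (φ(1),φ(3)) = (2,5) ∈ E(G2) ✓
  (1,5) → (φ(1),φ(5)) = (4,5) ∈ E(G2) ✓
  (2,3) → (φ(2),φ(3)) = (2,3) ∈ E(G2) ✓
  (2,5) → (φ(2),φ(5)) = (3,4) ∈ E(G2) ✓
  (3,4) → (φ(3),φ(4)) = (1,2) ∈ E(G2) ✓
  (3,5) → (φ(3),φ(5)) = (2,4) ∈ E(G2) ✓
  (4,5) → (φ(4),φ(5)) = (1,4) ∈ E(G2) ✓
All 12 edges of G1 map to edges of G2, and |E(G1)| = |E(G2)| = 12, so φ is a bijection on edges as well as vertices. Hence G1 ≅ G2.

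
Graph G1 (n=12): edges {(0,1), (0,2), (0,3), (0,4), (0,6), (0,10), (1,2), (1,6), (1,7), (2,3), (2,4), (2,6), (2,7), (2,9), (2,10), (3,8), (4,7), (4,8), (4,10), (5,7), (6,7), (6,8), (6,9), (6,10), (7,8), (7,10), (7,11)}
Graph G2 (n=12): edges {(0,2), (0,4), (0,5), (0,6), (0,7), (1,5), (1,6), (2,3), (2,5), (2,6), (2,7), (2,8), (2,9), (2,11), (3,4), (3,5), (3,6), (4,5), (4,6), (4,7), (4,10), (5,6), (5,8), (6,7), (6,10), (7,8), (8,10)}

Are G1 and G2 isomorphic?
Yes, isomorphic

The graphs are isomorphic.
One valid mapping φ: V(G1) → V(G2): 0→4, 1→3, 2→6, 3→10, 4→7, 5→9, 6→5, 7→2, 8→8, 9→1, 10→0, 11→11

Verify φ preserves adjacency — for each edge of G1, its image is an edge of G2:
  (0,1) → (φ(0),φ(1)) = (3,4) ∈ E(G2) ✓
  (0,2) → (φ(0),φ(2)) = (4,6) ∈ E(G2) ✓
  (0,3) → (φ(0),φ(3)) = (4,10) ∈ E(G2) ✓
  (0,4) → (φ(0),φ(4)) = (4,7) ∈ E(G2) ✓
  (0,6) → (φ(0),φ(6)) = (4,5) ∈ E(G2) ✓
  (0,10) → (φ(0),φ(10)) = (0,4) ∈ E(G2) ✓
  (1,2) → (φ(1),φ(2)) = (3,6) ∈ E(G2) ✓
  (1,6) → (φ(1),φ(6)) = (3,5) ∈ E(G2) ✓
  (1,7) → (φ(1),φ(7)) = (2,3) ∈ E(G2) ✓
  (2,3) → (φ(2),φ(3)) = (6,10) ∈ E(G2) ✓
  (2,4) → (φ(2),φ(4)) = (6,7) ∈ E(G2) ✓
  (2,6) → (φ(2),φ(6)) = (5,6) ∈ E(G2) ✓
  (2,7) → (φ(2),φ(7)) = (2,6) ∈ E(G2) ✓
  (2,9) → (φ(2),φ(9)) = (1,6) ∈ E(G2) ✓
  (2,10) → (φ(2),φ(10)) = (0,6) ∈ E(G2) ✓
  (3,8) → (φ(3),φ(8)) = (8,10) ∈ E(G2) ✓
  (4,7) → (φ(4),φ(7)) = (2,7) ∈ E(G2) ✓
  (4,8) → (φ(4),φ(8)) = (7,8) ∈ E(G2) ✓
  (4,10) → (φ(4),φ(10)) = (0,7) ∈ E(G2) ✓
  (5,7) → (φ(5),φ(7)) = (2,9) ∈ E(G2) ✓
  (6,7) → (φ(6),φ(7)) = (2,5) ∈ E(G2) ✓
  (6,8) → (φ(6),φ(8)) = (5,8) ∈ E(G2) ✓
  (6,9) → (φ(6),φ(9)) = (1,5) ∈ E(G2) ✓
  (6,10) → (φ(6),φ(10)) = (0,5) ∈ E(G2) ✓
  (7,8) → (φ(7),φ(8)) = (2,8) ∈ E(G2) ✓
  (7,10) → (φ(7),φ(10)) = (0,2) ∈ E(G2) ✓
  (7,11) → (φ(7),φ(11)) = (2,11) ∈ E(G2) ✓
All 27 edges of G1 map to edges of G2, and |E(G1)| = |E(G2)| = 27, so φ is a bijection on edges as well as vertices. Hence G1 ≅ G2.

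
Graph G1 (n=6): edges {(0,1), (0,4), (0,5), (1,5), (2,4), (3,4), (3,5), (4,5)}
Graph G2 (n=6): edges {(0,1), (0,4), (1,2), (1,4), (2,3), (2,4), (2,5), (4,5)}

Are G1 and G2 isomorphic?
Yes, isomorphic

The graphs are isomorphic.
One valid mapping φ: V(G1) → V(G2): 0→1, 1→0, 2→3, 3→5, 4→2, 5→4

Verify φ preserves adjacency — for each edge of G1, its image is an edge of G2:
  (0,1) → (φ(0),φ(1)) = (0,1) ∈ E(G2) ✓
  (0,4) → (φ(0),φ(4)) = (1,2) ∈ E(G2) ✓
  (0,5) → (φ(0),φ(5)) = (1,4) ∈ E(G2) ✓
  (1,5) → (φ(1),φ(5)) = (0,4) ∈ E(G2) ✓
  (2,4) → (φ(2),φ(4)) = (2,3) ∈ E(G2) ✓
  (3,4) → (φ(3),φ(4)) = (2,5) ∈ E(G2) ✓
  (3,5) → (φ(3),φ(5)) = (4,5) ∈ E(G2) ✓
  (4,5) → (φ(4),φ(5)) = (2,4) ∈ E(G2) ✓
All 8 edges of G1 map to edges of G2, and |E(G1)| = |E(G2)| = 8, so φ is a bijection on edges as well as vertices. Hence G1 ≅ G2.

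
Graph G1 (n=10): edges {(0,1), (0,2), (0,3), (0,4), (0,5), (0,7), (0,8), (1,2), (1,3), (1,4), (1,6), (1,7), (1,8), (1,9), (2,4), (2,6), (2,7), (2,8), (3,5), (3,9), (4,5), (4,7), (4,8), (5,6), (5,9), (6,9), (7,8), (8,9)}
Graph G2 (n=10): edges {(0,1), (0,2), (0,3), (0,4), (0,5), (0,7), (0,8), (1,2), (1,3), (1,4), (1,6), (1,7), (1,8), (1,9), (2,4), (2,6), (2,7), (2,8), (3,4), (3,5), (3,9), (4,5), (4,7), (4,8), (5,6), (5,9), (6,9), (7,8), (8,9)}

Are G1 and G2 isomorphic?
No, not isomorphic

The graphs are NOT isomorphic.

Counting edges: G1 has 28 edge(s); G2 has 29 edge(s).
Edge count is an isomorphism invariant (a bijection on vertices induces a bijection on edges), so differing edge counts rule out isomorphism.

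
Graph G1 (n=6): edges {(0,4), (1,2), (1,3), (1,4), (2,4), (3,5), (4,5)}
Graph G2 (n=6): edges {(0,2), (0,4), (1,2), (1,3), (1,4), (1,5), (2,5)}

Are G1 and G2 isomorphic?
Yes, isomorphic

The graphs are isomorphic.
One valid mapping φ: V(G1) → V(G2): 0→3, 1→2, 2→5, 3→0, 4→1, 5→4

Verify φ preserves adjacency — for each edge of G1, its image is an edge of G2:
  (0,4) → (φ(0),φ(4)) = (1,3) ∈ E(G2) ✓
  (1,2) → (φ(1),φ(2)) = (2,5) ∈ E(G2) ✓
  (1,3) → (φ(1),φ(3)) = (0,2) ∈ E(G2) ✓
  (1,4) → (φ(1),φ(4)) = (1,2) ∈ E(G2) ✓
  (2,4) → (φ(2),φ(4)) = (1,5) ∈ E(G2) ✓
  (3,5) → (φ(3),φ(5)) = (0,4) ∈ E(G2) ✓
  (4,5) → (φ(4),φ(5)) = (1,4) ∈ E(G2) ✓
All 7 edges of G1 map to edges of G2, and |E(G1)| = |E(G2)| = 7, so φ is a bijection on edges as well as vertices. Hence G1 ≅ G2.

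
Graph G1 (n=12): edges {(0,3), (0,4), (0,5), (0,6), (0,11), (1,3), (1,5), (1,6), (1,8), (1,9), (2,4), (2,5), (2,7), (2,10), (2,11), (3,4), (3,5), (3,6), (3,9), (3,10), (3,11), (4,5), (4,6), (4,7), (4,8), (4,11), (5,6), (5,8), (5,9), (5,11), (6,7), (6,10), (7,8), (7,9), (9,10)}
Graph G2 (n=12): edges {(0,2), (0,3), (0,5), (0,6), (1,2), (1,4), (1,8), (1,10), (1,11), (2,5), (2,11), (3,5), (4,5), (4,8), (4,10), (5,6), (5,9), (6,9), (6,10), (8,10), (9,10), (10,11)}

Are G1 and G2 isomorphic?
No, not isomorphic

The graphs are NOT isomorphic.

Connected components of G1: 1 component(s) with vertex sets [[0, 1, 2, 3, 4, 5, 6, 7, 8, 9, 10, 11]], sizes [12].
Connected components of G2: 2 component(s) with vertex sets [[7], [0, 1, 2, 3, 4, 5, 6, 8, 9, 10, 11]], sizes [1, 11].
The number of connected components (and the multiset of component sizes) is an isomorphism invariant — an isomorphism maps each component of G1 bijectively onto a component of G2. Since G1 has 1 component(s) and G2 has 2, they cannot be isomorphic.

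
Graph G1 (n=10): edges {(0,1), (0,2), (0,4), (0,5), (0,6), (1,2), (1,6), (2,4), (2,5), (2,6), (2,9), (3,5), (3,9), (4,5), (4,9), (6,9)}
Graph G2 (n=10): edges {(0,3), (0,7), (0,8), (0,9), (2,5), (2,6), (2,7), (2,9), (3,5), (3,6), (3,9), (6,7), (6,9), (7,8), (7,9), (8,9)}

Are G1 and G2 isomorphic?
Yes, isomorphic

The graphs are isomorphic.
One valid mapping φ: V(G1) → V(G2): 0→7, 1→8, 2→9, 3→5, 4→6, 5→2, 6→0, 7→4, 8→1, 9→3

Verify φ preserves adjacency — for each edge of G1, its image is an edge of G2:
  (0,1) → (φ(0),φ(1)) = (7,8) ∈ E(G2) ✓
  (0,2) → (φ(0),φ(2)) = (7,9) ∈ E(G2) ✓
  (0,4) → (φ(0),φ(4)) = (6,7) ∈ E(G2) ✓
  (0,5) → (φ(0),φ(5)) = (2,7) ∈ E(G2) ✓
  (0,6) → (φ(0),φ(6)) = (0,7) ∈ E(G2) ✓
  (1,2) → (φ(1),φ(2)) = (8,9) ∈ E(G2) ✓
  (1,6) → (φ(1),φ(6)) = (0,8) ∈ E(G2) ✓
  (2,4) → (φ(2),φ(4)) = (6,9) ∈ E(G2) ✓
  (2,5) → (φ(2),φ(5)) = (2,9) ∈ E(G2) ✓
  (2,6) → (φ(2),φ(6)) = (0,9) ∈ E(G2) ✓
  (2,9) → (φ(2),φ(9)) = (3,9) ∈ E(G2) ✓
  (3,5) → (φ(3),φ(5)) = (2,5) ∈ E(G2) ✓
  (3,9) → (φ(3),φ(9)) = (3,5) ∈ E(G2) ✓
  (4,5) → (φ(4),φ(5)) = (2,6) ∈ E(G2) ✓
  (4,9) → (φ(4),φ(9)) = (3,6) ∈ E(G2) ✓
  (6,9) → (φ(6),φ(9)) = (0,3) ∈ E(G2) ✓
All 16 edges of G1 map to edges of G2, and |E(G1)| = |E(G2)| = 16, so φ is a bijection on edges as well as vertices. Hence G1 ≅ G2.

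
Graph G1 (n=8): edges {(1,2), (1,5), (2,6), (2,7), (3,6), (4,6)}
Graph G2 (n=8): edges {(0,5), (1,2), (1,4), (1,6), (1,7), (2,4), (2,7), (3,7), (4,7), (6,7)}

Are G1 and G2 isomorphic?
No, not isomorphic

The graphs are NOT isomorphic.

Counting triangles (3-cliques): G1 has 0, G2 has 5.
Triangle count is an isomorphism invariant, so differing triangle counts rule out isomorphism.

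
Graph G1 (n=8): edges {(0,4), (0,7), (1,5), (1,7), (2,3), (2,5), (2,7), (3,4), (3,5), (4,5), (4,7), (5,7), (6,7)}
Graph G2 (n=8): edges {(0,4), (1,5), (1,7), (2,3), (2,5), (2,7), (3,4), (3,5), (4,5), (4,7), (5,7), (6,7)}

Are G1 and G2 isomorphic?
No, not isomorphic

The graphs are NOT isomorphic.

Counting edges: G1 has 13 edge(s); G2 has 12 edge(s).
Edge count is an isomorphism invariant (a bijection on vertices induces a bijection on edges), so differing edge counts rule out isomorphism.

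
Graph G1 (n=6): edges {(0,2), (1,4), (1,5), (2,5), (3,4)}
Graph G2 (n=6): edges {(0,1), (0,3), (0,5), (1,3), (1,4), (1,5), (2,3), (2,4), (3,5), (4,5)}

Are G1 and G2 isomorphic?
No, not isomorphic

The graphs are NOT isomorphic.

Counting triangles (3-cliques): G1 has 0, G2 has 5.
Triangle count is an isomorphism invariant, so differing triangle counts rule out isomorphism.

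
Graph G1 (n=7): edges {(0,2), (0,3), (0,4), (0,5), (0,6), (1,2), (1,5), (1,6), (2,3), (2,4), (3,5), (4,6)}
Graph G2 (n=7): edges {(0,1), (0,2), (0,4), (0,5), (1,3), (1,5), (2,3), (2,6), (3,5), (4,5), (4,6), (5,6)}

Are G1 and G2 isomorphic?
Yes, isomorphic

The graphs are isomorphic.
One valid mapping φ: V(G1) → V(G2): 0→5, 1→2, 2→0, 3→1, 4→4, 5→3, 6→6

Verify φ preserves adjacency — for each edge of G1, its image is an edge of G2:
  (0,2) → (φ(0),φ(2)) = (0,5) ∈ E(G2) ✓
  (0,3) → (φ(0),φ(3)) = (1,5) ∈ E(G2) ✓
  (0,4) → (φ(0),φ(4)) = (4,5) ∈ E(G2) ✓
  (0,5) → (φ(0),φ(5)) = (3,5) ∈ E(G2) ✓
  (0,6) → (φ(0),φ(6)) = (5,6) ∈ E(G2) ✓
  (1,2) → (φ(1),φ(2)) = (0,2) ∈ E(G2) ✓
  (1,5) → (φ(1),φ(5)) = (2,3) ∈ E(G2) ✓
  (1,6) → (φ(1),φ(6)) = (2,6) ∈ E(G2) ✓
  (2,3) → (φ(2),φ(3)) = (0,1) ∈ E(G2) ✓
  (2,4) → (φ(2),φ(4)) = (0,4) ∈ E(G2) ✓
  (3,5) → (φ(3),φ(5)) = (1,3) ∈ E(G2) ✓
  (4,6) → (φ(4),φ(6)) = (4,6) ∈ E(G2) ✓
All 12 edges of G1 map to edges of G2, and |E(G1)| = |E(G2)| = 12, so φ is a bijection on edges as well as vertices. Hence G1 ≅ G2.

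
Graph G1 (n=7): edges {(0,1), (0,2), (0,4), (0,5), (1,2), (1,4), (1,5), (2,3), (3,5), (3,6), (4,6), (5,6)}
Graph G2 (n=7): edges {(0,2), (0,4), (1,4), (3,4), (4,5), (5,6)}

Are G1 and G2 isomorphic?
No, not isomorphic

The graphs are NOT isomorphic.

Counting triangles (3-cliques): G1 has 4, G2 has 0.
Triangle count is an isomorphism invariant, so differing triangle counts rule out isomorphism.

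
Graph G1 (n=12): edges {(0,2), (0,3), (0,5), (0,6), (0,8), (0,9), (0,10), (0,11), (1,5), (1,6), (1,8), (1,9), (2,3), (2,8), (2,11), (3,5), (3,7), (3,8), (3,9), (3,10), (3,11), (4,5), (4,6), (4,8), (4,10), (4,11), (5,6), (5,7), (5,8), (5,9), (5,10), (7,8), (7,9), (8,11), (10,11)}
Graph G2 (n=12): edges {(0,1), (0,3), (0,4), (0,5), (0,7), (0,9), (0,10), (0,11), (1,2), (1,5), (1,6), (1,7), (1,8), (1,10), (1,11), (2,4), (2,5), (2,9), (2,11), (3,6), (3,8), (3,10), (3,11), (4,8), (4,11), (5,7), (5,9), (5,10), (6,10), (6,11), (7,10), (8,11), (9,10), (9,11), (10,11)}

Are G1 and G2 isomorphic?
Yes, isomorphic

The graphs are isomorphic.
One valid mapping φ: V(G1) → V(G2): 0→0, 1→8, 2→7, 3→10, 4→2, 5→11, 6→4, 7→6, 8→1, 9→3, 10→9, 11→5

Verify φ preserves adjacency — for each edge of G1, its image is an edge of G2:
  (0,2) → (φ(0),φ(2)) = (0,7) ∈ E(G2) ✓
  (0,3) → (φ(0),φ(3)) = (0,10) ∈ E(G2) ✓
  (0,5) → (φ(0),φ(5)) = (0,11) ∈ E(G2) ✓
  (0,6) → (φ(0),φ(6)) = (0,4) ∈ E(G2) ✓
  (0,8) → (φ(0),φ(8)) = (0,1) ∈ E(G2) ✓
  (0,9) → (φ(0),φ(9)) = (0,3) ∈ E(G2) ✓
  (0,10) → (φ(0),φ(10)) = (0,9) ∈ E(G2) ✓
  (0,11) → (φ(0),φ(11)) = (0,5) ∈ E(G2) ✓
  (1,5) → (φ(1),φ(5)) = (8,11) ∈ E(G2) ✓
  (1,6) → (φ(1),φ(6)) = (4,8) ∈ E(G2) ✓
  (1,8) → (φ(1),φ(8)) = (1,8) ∈ E(G2) ✓
  (1,9) → (φ(1),φ(9)) = (3,8) ∈ E(G2) ✓
  (2,3) → (φ(2),φ(3)) = (7,10) ∈ E(G2) ✓
  (2,8) → (φ(2),φ(8)) = (1,7) ∈ E(G2) ✓
  (2,11) → (φ(2),φ(11)) = (5,7) ∈ E(G2) ✓
  (3,5) → (φ(3),φ(5)) = (10,11) ∈ E(G2) ✓
  (3,7) → (φ(3),φ(7)) = (6,10) ∈ E(G2) ✓
  (3,8) → (φ(3),φ(8)) = (1,10) ∈ E(G2) ✓
  (3,9) → (φ(3),φ(9)) = (3,10) ∈ E(G2) ✓
  (3,10) → (φ(3),φ(10)) = (9,10) ∈ E(G2) ✓
  (3,11) → (φ(3),φ(11)) = (5,10) ∈ E(G2) ✓
  (4,5) → (φ(4),φ(5)) = (2,11) ∈ E(G2) ✓
  (4,6) → (φ(4),φ(6)) = (2,4) ∈ E(G2) ✓
  (4,8) → (φ(4),φ(8)) = (1,2) ∈ E(G2) ✓
  (4,10) → (φ(4),φ(10)) = (2,9) ∈ E(G2) ✓
  (4,11) → (φ(4),φ(11)) = (2,5) ∈ E(G2) ✓
  (5,6) → (φ(5),φ(6)) = (4,11) ∈ E(G2) ✓
  (5,7) → (φ(5),φ(7)) = (6,11) ∈ E(G2) ✓
  (5,8) → (φ(5),φ(8)) = (1,11) ∈ E(G2) ✓
  (5,9) → (φ(5),φ(9)) = (3,11) ∈ E(G2) ✓
  (5,10) → (φ(5),φ(10)) = (9,11) ∈ E(G2) ✓
  (7,8) → (φ(7),φ(8)) = (1,6) ∈ E(G2) ✓
  (7,9) → (φ(7),φ(9)) = (3,6) ∈ E(G2) ✓
  (8,11) → (φ(8),φ(11)) = (1,5) ∈ E(G2) ✓
  (10,11) → (φ(10),φ(11)) = (5,9) ∈ E(G2) ✓
All 35 edges of G1 map to edges of G2, and |E(G1)| = |E(G2)| = 35, so φ is a bijection on edges as well as vertices. Hence G1 ≅ G2.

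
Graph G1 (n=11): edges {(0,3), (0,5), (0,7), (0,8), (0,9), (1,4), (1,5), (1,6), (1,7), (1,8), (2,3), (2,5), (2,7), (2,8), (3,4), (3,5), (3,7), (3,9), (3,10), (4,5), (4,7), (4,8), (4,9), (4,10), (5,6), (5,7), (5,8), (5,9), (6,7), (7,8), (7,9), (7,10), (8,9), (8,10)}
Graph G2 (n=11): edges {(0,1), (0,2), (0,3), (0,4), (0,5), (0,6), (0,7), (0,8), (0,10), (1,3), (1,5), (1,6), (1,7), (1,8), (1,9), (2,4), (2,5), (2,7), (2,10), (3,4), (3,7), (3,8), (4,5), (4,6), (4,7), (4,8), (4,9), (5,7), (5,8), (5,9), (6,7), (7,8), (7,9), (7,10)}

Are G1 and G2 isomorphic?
Yes, isomorphic

The graphs are isomorphic.
One valid mapping φ: V(G1) → V(G2): 0→3, 1→2, 2→6, 3→1, 4→5, 5→0, 6→10, 7→7, 8→4, 9→8, 10→9

Verify φ preserves adjacency — for each edge of G1, its image is an edge of G2:
  (0,3) → (φ(0),φ(3)) = (1,3) ∈ E(G2) ✓
  (0,5) → (φ(0),φ(5)) = (0,3) ∈ E(G2) ✓
  (0,7) → (φ(0),φ(7)) = (3,7) ∈ E(G2) ✓
  (0,8) → (φ(0),φ(8)) = (3,4) ∈ E(G2) ✓
  (0,9) → (φ(0),φ(9)) = (3,8) ∈ E(G2) ✓
  (1,4) → (φ(1),φ(4)) = (2,5) ∈ E(G2) ✓
  (1,5) → (φ(1),φ(5)) = (0,2) ∈ E(G2) ✓
  (1,6) → (φ(1),φ(6)) = (2,10) ∈ E(G2) ✓
  (1,7) → (φ(1),φ(7)) = (2,7) ∈ E(G2) ✓
  (1,8) → (φ(1),φ(8)) = (2,4) ∈ E(G2) ✓
  (2,3) → (φ(2),φ(3)) = (1,6) ∈ E(G2) ✓
  (2,5) → (φ(2),φ(5)) = (0,6) ∈ E(G2) ✓
  (2,7) → (φ(2),φ(7)) = (6,7) ∈ E(G2) ✓
  (2,8) → (φ(2),φ(8)) = (4,6) ∈ E(G2) ✓
  (3,4) → (φ(3),φ(4)) = (1,5) ∈ E(G2) ✓
  (3,5) → (φ(3),φ(5)) = (0,1) ∈ E(G2) ✓
  (3,7) → (φ(3),φ(7)) = (1,7) ∈ E(G2) ✓
  (3,9) → (φ(3),φ(9)) = (1,8) ∈ E(G2) ✓
  (3,10) → (φ(3),φ(10)) = (1,9) ∈ E(G2) ✓
  (4,5) → (φ(4),φ(5)) = (0,5) ∈ E(G2) ✓
  (4,7) → (φ(4),φ(7)) = (5,7) ∈ E(G2) ✓
  (4,8) → (φ(4),φ(8)) = (4,5) ∈ E(G2) ✓
  (4,9) → (φ(4),φ(9)) = (5,8) ∈ E(G2) ✓
  (4,10) → (φ(4),φ(10)) = (5,9) ∈ E(G2) ✓
  (5,6) → (φ(5),φ(6)) = (0,10) ∈ E(G2) ✓
  (5,7) → (φ(5),φ(7)) = (0,7) ∈ E(G2) ✓
  (5,8) → (φ(5),φ(8)) = (0,4) ∈ E(G2) ✓
  (5,9) → (φ(5),φ(9)) = (0,8) ∈ E(G2) ✓
  (6,7) → (φ(6),φ(7)) = (7,10) ∈ E(G2) ✓
  (7,8) → (φ(7),φ(8)) = (4,7) ∈ E(G2) ✓
  (7,9) → (φ(7),φ(9)) = (7,8) ∈ E(G2) ✓
  (7,10) → (φ(7),φ(10)) = (7,9) ∈ E(G2) ✓
  (8,9) → (φ(8),φ(9)) = (4,8) ∈ E(G2) ✓
  (8,10) → (φ(8),φ(10)) = (4,9) ∈ E(G2) ✓
All 34 edges of G1 map to edges of G2, and |E(G1)| = |E(G2)| = 34, so φ is a bijection on edges as well as vertices. Hence G1 ≅ G2.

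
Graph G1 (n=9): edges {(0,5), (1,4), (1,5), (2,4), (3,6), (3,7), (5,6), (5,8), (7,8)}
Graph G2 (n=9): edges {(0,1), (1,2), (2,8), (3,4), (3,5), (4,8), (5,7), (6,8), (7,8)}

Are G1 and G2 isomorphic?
Yes, isomorphic

The graphs are isomorphic.
One valid mapping φ: V(G1) → V(G2): 0→6, 1→2, 2→0, 3→5, 4→1, 5→8, 6→7, 7→3, 8→4

Verify φ preserves adjacency — for each edge of G1, its image is an edge of G2:
  (0,5) → (φ(0),φ(5)) = (6,8) ∈ E(G2) ✓
  (1,4) → (φ(1),φ(4)) = (1,2) ∈ E(G2) ✓
  (1,5) → (φ(1),φ(5)) = (2,8) ∈ E(G2) ✓
  (2,4) → (φ(2),φ(4)) = (0,1) ∈ E(G2) ✓
  (3,6) → (φ(3),φ(6)) = (5,7) ∈ E(G2) ✓
  (3,7) → (φ(3),φ(7)) = (3,5) ∈ E(G2) ✓
  (5,6) → (φ(5),φ(6)) = (7,8) ∈ E(G2) ✓
  (5,8) → (φ(5),φ(8)) = (4,8) ∈ E(G2) ✓
  (7,8) → (φ(7),φ(8)) = (3,4) ∈ E(G2) ✓
All 9 edges of G1 map to edges of G2, and |E(G1)| = |E(G2)| = 9, so φ is a bijection on edges as well as vertices. Hence G1 ≅ G2.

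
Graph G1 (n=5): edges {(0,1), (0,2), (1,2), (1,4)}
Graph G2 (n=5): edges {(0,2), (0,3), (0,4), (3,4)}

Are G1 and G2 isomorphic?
Yes, isomorphic

The graphs are isomorphic.
One valid mapping φ: V(G1) → V(G2): 0→3, 1→0, 2→4, 3→1, 4→2

Verify φ preserves adjacency — for each edge of G1, its image is an edge of G2:
  (0,1) → (φ(0),φ(1)) = (0,3) ∈ E(G2) ✓
  (0,2) → (φ(0),φ(2)) = (3,4) ∈ E(G2) ✓
  (1,2) → (φ(1),φ(2)) = (0,4) ∈ E(G2) ✓
  (1,4) → (φ(1),φ(4)) = (0,2) ∈ E(G2) ✓
All 4 edges of G1 map to edges of G2, and |E(G1)| = |E(G2)| = 4, so φ is a bijection on edges as well as vertices. Hence G1 ≅ G2.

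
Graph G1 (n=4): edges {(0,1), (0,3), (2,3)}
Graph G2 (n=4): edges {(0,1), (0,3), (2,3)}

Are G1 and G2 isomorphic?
Yes, isomorphic

The graphs are isomorphic.
One valid mapping φ: V(G1) → V(G2): 0→3, 1→2, 2→1, 3→0

Verify φ preserves adjacency — for each edge of G1, its image is an edge of G2:
  (0,1) → (φ(0),φ(1)) = (2,3) ∈ E(G2) ✓
  (0,3) → (φ(0),φ(3)) = (0,3) ∈ E(G2) ✓
  (2,3) → (φ(2),φ(3)) = (0,1) ∈ E(G2) ✓
All 3 edges of G1 map to edges of G2, and |E(G1)| = |E(G2)| = 3, so φ is a bijection on edges as well as vertices. Hence G1 ≅ G2.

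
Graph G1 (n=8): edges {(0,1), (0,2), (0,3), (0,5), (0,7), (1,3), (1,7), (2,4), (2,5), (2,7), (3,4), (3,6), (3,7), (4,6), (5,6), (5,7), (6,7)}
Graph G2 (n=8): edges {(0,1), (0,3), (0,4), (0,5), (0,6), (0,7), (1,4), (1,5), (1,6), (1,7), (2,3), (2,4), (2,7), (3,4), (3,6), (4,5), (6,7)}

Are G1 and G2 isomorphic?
Yes, isomorphic

The graphs are isomorphic.
One valid mapping φ: V(G1) → V(G2): 0→1, 1→5, 2→7, 3→4, 4→2, 5→6, 6→3, 7→0

Verify φ preserves adjacency — for each edge of G1, its image is an edge of G2:
  (0,1) → (φ(0),φ(1)) = (1,5) ∈ E(G2) ✓
  (0,2) → (φ(0),φ(2)) = (1,7) ∈ E(G2) ✓
  (0,3) → (φ(0),φ(3)) = (1,4) ∈ E(G2) ✓
  (0,5) → (φ(0),φ(5)) = (1,6) ∈ E(G2) ✓
  (0,7) → (φ(0),φ(7)) = (0,1) ∈ E(G2) ✓
  (1,3) → (φ(1),φ(3)) = (4,5) ∈ E(G2) ✓
  (1,7) → (φ(1),φ(7)) = (0,5) ∈ E(G2) ✓
  (2,4) → (φ(2),φ(4)) = (2,7) ∈ E(G2) ✓
  (2,5) → (φ(2),φ(5)) = (6,7) ∈ E(G2) ✓
  (2,7) → (φ(2),φ(7)) = (0,7) ∈ E(G2) ✓
  (3,4) → (φ(3),φ(4)) = (2,4) ∈ E(G2) ✓
  (3,6) → (φ(3),φ(6)) = (3,4) ∈ E(G2) ✓
  (3,7) → (φ(3),φ(7)) = (0,4) ∈ E(G2) ✓
  (4,6) → (φ(4),φ(6)) = (2,3) ∈ E(G2) ✓
  (5,6) → (φ(5),φ(6)) = (3,6) ∈ E(G2) ✓
  (5,7) → (φ(5),φ(7)) = (0,6) ∈ E(G2) ✓
  (6,7) → (φ(6),φ(7)) = (0,3) ∈ E(G2) ✓
All 17 edges of G1 map to edges of G2, and |E(G1)| = |E(G2)| = 17, so φ is a bijection on edges as well as vertices. Hence G1 ≅ G2.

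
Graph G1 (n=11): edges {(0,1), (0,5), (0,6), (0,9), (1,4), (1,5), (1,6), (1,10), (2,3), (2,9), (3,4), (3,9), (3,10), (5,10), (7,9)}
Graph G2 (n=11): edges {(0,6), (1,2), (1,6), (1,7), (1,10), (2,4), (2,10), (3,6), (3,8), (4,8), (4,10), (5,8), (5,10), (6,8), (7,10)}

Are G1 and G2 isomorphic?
Yes, isomorphic

The graphs are isomorphic.
One valid mapping φ: V(G1) → V(G2): 0→1, 1→10, 2→3, 3→8, 4→5, 5→2, 6→7, 7→0, 8→9, 9→6, 10→4

Verify φ preserves adjacency — for each edge of G1, its image is an edge of G2:
  (0,1) → (φ(0),φ(1)) = (1,10) ∈ E(G2) ✓
  (0,5) → (φ(0),φ(5)) = (1,2) ∈ E(G2) ✓
  (0,6) → (φ(0),φ(6)) = (1,7) ∈ E(G2) ✓
  (0,9) → (φ(0),φ(9)) = (1,6) ∈ E(G2) ✓
  (1,4) → (φ(1),φ(4)) = (5,10) ∈ E(G2) ✓
  (1,5) → (φ(1),φ(5)) = (2,10) ∈ E(G2) ✓
  (1,6) → (φ(1),φ(6)) = (7,10) ∈ E(G2) ✓
  (1,10) → (φ(1),φ(10)) = (4,10) ∈ E(G2) ✓
  (2,3) → (φ(2),φ(3)) = (3,8) ∈ E(G2) ✓
  (2,9) → (φ(2),φ(9)) = (3,6) ∈ E(G2) ✓
  (3,4) → (φ(3),φ(4)) = (5,8) ∈ E(G2) ✓
  (3,9) → (φ(3),φ(9)) = (6,8) ∈ E(G2) ✓
  (3,10) → (φ(3),φ(10)) = (4,8) ∈ E(G2) ✓
  (5,10) → (φ(5),φ(10)) = (2,4) ∈ E(G2) ✓
  (7,9) → (φ(7),φ(9)) = (0,6) ∈ E(G2) ✓
All 15 edges of G1 map to edges of G2, and |E(G1)| = |E(G2)| = 15, so φ is a bijection on edges as well as vertices. Hence G1 ≅ G2.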